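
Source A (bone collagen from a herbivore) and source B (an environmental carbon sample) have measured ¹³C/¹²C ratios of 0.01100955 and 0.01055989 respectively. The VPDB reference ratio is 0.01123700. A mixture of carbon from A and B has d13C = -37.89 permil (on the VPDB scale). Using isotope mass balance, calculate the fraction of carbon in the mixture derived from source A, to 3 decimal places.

0.559

δ_A = (0.01100955/0.01123700 − 1)×1000 = (0.979759 − 1)×1000 = -20.241 permil
δ_B = (0.01055989/0.01123700 − 1)×1000 = (0.939743 − 1)×1000 = -60.257 permil
f_A = (δ_mix − δ_B)/(δ_A − δ_B) = (-37.89 − (-60.257))/(-20.241 − (-60.257))
f_A = 22.367 / 40.016 = 0.5590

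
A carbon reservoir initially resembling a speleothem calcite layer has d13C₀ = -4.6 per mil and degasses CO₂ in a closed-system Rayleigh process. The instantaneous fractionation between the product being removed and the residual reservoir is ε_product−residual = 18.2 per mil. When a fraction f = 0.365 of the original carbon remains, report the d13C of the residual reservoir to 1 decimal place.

Rayleigh residual: δ_res = (δ₀ + 1000)·f^(α−1) − 1000
α = ε/1000 + 1 = 1.01820, so α − 1 = 0.01820
f^(α−1) = 0.365^(0.01820) = 0.981824
δ_res = (-4.6 + 1000) × 0.981824 − 1000 = 977.308 − 1000 = -22.69 per mil

-22.7 per mil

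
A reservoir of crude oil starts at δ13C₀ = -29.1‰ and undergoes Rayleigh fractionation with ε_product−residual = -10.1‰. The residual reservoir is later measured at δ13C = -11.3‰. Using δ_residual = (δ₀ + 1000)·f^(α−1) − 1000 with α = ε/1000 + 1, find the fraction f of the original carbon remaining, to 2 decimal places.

0.17

α − 1 = ε/1000 = -0.0101
(δ_res + 1000)/(δ₀ + 1000) = (-11.3 + 1000)/(-29.1 + 1000) = 988.7/970.9 = 1.018334
f = 1.018334^(1/-0.0101) = exp(ln(1.018334)/-0.0101) = exp(0.01817/-0.0101)
f = exp(-1.7988) = 0.1655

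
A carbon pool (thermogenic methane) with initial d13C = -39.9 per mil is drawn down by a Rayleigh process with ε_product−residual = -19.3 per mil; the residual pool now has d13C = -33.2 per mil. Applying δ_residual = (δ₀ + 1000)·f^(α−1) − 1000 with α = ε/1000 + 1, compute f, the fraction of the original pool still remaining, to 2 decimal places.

0.70

α − 1 = ε/1000 = -0.0193
(δ_res + 1000)/(δ₀ + 1000) = (-33.2 + 1000)/(-39.9 + 1000) = 966.8/960.1 = 1.006978
f = 1.006978^(1/-0.0193) = exp(ln(1.006978)/-0.0193) = exp(0.00695/-0.0193)
f = exp(-0.3603) = 0.6975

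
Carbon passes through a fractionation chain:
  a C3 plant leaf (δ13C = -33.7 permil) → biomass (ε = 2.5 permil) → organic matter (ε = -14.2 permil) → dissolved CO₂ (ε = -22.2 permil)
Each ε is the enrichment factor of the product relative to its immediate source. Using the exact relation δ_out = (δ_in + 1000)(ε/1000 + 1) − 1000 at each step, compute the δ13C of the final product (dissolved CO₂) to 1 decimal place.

step 1: δ = (-33.70 + 1000)·(2.5/1000 + 1) − 1000 = -31.28 permil
step 2: δ = (-31.28 + 1000)·(-14.2/1000 + 1) − 1000 = -45.04 permil
step 3: δ = (-45.04 + 1000)·(-22.2/1000 + 1) − 1000 = -66.24 permil

-66.2 permil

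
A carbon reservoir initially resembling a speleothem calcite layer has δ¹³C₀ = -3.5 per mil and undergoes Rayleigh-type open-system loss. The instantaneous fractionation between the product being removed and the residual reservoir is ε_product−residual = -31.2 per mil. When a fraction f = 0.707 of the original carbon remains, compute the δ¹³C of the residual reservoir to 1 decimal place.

Rayleigh residual: δ_res = (δ₀ + 1000)·f^(α−1) − 1000
α = ε/1000 + 1 = 0.96880, so α − 1 = -0.03120
f^(α−1) = 0.707^(-0.03120) = 1.010877
δ_res = (-3.5 + 1000) × 1.010877 − 1000 = 1007.338 − 1000 = 7.34 per mil

7.3 per mil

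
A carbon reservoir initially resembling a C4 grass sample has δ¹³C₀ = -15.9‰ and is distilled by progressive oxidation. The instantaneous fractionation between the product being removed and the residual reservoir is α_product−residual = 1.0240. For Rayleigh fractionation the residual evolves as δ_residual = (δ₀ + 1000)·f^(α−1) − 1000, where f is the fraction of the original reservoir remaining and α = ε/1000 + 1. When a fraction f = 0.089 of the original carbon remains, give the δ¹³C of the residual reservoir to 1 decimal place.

Rayleigh residual: δ_res = (δ₀ + 1000)·f^(α−1) − 1000
α − 1 = 0.02400
f^(α−1) = 0.089^(0.02400) = 0.943594
δ_res = (-15.9 + 1000) × 0.943594 − 1000 = 928.591 − 1000 = -71.41‰

-71.4‰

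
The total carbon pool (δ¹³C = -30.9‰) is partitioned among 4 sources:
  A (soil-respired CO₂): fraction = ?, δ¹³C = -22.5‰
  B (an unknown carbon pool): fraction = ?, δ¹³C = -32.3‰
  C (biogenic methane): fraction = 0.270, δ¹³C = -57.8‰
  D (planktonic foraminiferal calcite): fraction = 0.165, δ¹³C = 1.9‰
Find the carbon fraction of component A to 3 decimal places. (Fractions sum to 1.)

0.270

Let f_A and f_B be the unknown fractions; fractions sum to 1 so f_A + f_B = 0.565.
Mass balance: Σ fᵢ·δᵢ = δ_bulk ⇒ f_A·(-22.5) + f_B·(-32.3) = -30.9 − (-15.293) = -15.607
Substitute f_B = 0.565 − f_A:
f_A·(-22.5 − -32.3) = -15.607 − 0.565×(-32.3) = 2.642
f_A = 2.642 / 9.8 = 0.2696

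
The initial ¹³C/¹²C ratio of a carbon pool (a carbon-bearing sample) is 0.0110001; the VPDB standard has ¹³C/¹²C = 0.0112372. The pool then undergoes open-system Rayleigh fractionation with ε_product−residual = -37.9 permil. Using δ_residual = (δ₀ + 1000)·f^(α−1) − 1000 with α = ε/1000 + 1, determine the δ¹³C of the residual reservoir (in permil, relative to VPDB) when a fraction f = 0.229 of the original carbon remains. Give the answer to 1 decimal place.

δ₀ = (0.0110001/0.0112372 − 1)×1000 = (0.978900 − 1)×1000 = -21.100 permil
α − 1 = ε/1000 = -0.0379
f^(α−1) = 0.229^(-0.0379) = 1.057456
δ_res = (-21.100 + 1000) × 1.057456 − 1000 = 1035.144 − 1000 = 35.14 permil

35.1 permil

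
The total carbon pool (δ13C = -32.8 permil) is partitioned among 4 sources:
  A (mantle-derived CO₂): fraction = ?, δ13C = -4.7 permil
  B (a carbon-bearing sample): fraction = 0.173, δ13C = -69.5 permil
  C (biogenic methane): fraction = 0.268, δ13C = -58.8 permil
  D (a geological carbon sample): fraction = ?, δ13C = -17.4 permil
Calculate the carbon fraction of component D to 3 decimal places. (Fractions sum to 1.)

Let f_D and f_A be the unknown fractions; fractions sum to 1 so f_D + f_A = 0.559.
Mass balance: Σ fᵢ·δᵢ = δ_bulk ⇒ f_D·(-17.4) + f_A·(-4.7) = -32.8 − (-27.782) = -5.018
Substitute f_A = 0.559 − f_D:
f_D·(-17.4 − -4.7) = -5.018 − 0.559×(-4.7) = -2.391
f_D = -2.391 / -12.7 = 0.1883

0.188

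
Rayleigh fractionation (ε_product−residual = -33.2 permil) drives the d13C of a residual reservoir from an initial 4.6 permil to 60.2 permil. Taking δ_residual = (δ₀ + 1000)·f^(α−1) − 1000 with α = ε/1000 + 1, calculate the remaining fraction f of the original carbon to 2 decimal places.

α − 1 = ε/1000 = -0.0332
(δ_res + 1000)/(δ₀ + 1000) = (60.2 + 1000)/(4.6 + 1000) = 1060.2/1004.6 = 1.055345
f = 1.055345^(1/-0.0332) = exp(ln(1.055345)/-0.0332) = exp(0.05387/-0.0332)
f = exp(-1.6225) = 0.1974

0.20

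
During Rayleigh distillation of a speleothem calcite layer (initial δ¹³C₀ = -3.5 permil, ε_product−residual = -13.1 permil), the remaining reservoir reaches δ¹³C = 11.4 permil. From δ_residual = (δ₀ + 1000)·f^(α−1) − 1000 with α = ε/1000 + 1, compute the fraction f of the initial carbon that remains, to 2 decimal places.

α − 1 = ε/1000 = -0.0131
(δ_res + 1000)/(δ₀ + 1000) = (11.4 + 1000)/(-3.5 + 1000) = 1011.4/996.5 = 1.014952
f = 1.014952^(1/-0.0131) = exp(ln(1.014952)/-0.0131) = exp(0.01484/-0.0131)
f = exp(-1.1330) = 0.3221

0.32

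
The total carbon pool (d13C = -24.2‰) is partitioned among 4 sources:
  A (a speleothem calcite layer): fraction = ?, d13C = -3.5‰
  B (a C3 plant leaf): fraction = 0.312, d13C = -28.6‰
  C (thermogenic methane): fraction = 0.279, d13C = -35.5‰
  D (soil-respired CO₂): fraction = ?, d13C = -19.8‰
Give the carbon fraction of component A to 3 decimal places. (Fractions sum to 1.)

Let f_A and f_D be the unknown fractions; fractions sum to 1 so f_A + f_D = 0.409.
Mass balance: Σ fᵢ·δᵢ = δ_bulk ⇒ f_A·(-3.5) + f_D·(-19.8) = -24.2 − (-18.828) = -5.372
Substitute f_D = 0.409 − f_A:
f_A·(-3.5 − -19.8) = -5.372 − 0.409×(-19.8) = 2.726
f_A = 2.726 / 16.3 = 0.1672

0.167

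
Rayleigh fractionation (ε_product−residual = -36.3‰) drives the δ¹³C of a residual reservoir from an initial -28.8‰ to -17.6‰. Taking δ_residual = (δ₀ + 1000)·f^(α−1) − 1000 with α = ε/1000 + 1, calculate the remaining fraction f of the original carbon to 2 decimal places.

0.73

α − 1 = ε/1000 = -0.0363
(δ_res + 1000)/(δ₀ + 1000) = (-17.6 + 1000)/(-28.8 + 1000) = 982.4/971.2 = 1.011532
f = 1.011532^(1/-0.0363) = exp(ln(1.011532)/-0.0363) = exp(0.01147/-0.0363)
f = exp(-0.3159) = 0.7292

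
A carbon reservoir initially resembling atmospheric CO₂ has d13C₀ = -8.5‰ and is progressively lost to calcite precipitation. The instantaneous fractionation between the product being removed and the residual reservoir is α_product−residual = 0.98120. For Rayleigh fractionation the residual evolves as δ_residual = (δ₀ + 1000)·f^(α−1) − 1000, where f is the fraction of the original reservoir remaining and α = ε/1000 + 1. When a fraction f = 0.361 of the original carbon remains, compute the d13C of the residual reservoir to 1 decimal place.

Rayleigh residual: δ_res = (δ₀ + 1000)·f^(α−1) − 1000
α − 1 = -0.01880
f^(α−1) = 0.361^(-0.01880) = 1.019340
δ_res = (-8.5 + 1000) × 1.019340 − 1000 = 1010.675 − 1000 = 10.68‰

10.7‰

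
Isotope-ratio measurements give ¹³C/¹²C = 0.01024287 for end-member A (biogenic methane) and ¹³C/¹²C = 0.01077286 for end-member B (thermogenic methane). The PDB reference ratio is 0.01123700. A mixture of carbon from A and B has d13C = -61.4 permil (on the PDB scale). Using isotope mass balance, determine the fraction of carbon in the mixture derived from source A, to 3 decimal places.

δ_A = (0.01024287/0.01123700 − 1)×1000 = (0.911531 − 1)×1000 = -88.469 permil
δ_B = (0.01077286/0.01123700 − 1)×1000 = (0.958695 − 1)×1000 = -41.305 permil
f_A = (δ_mix − δ_B)/(δ_A − δ_B) = (-61.4 − (-41.305))/(-88.469 − (-41.305))
f_A = -20.095 / -47.165 = 0.4261

0.426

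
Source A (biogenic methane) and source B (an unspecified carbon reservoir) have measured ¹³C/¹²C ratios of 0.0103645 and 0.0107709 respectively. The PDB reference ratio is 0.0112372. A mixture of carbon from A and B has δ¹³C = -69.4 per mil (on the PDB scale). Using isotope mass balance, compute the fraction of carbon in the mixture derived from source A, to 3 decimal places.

δ_A = (0.0103645/0.0112372 − 1)×1000 = (0.922338 − 1)×1000 = -77.662 per mil
δ_B = (0.0107709/0.0112372 − 1)×1000 = (0.958504 − 1)×1000 = -41.496 per mil
f_A = (δ_mix − δ_B)/(δ_A − δ_B) = (-69.4 − (-41.496))/(-77.662 − (-41.496))
f_A = -27.904 / -36.166 = 0.7716

0.772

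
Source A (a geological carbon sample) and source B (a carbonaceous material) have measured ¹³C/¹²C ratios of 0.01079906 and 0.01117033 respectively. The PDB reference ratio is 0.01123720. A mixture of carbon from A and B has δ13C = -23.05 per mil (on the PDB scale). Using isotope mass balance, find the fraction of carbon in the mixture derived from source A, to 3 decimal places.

0.518

δ_A = (0.01079906/0.01123720 − 1)×1000 = (0.961010 − 1)×1000 = -38.990 per mil
δ_B = (0.01117033/0.01123720 − 1)×1000 = (0.994049 − 1)×1000 = -5.951 per mil
f_A = (δ_mix − δ_B)/(δ_A − δ_B) = (-23.05 − (-5.951))/(-38.990 − (-5.951))
f_A = -17.099 / -33.039 = 0.5175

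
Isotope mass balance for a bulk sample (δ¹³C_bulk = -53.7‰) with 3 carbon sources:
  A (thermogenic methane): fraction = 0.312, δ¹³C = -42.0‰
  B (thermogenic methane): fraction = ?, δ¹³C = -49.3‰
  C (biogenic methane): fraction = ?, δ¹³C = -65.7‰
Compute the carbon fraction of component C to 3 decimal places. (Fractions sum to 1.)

0.407

Let f_C and f_B be the unknown fractions; fractions sum to 1 so f_C + f_B = 0.688.
Mass balance: Σ fᵢ·δᵢ = δ_bulk ⇒ f_C·(-65.7) + f_B·(-49.3) = -53.7 − (-13.104) = -40.596
Substitute f_B = 0.688 − f_C:
f_C·(-65.7 − -49.3) = -40.596 − 0.688×(-49.3) = -6.678
f_C = -6.678 / -16.4 = 0.4072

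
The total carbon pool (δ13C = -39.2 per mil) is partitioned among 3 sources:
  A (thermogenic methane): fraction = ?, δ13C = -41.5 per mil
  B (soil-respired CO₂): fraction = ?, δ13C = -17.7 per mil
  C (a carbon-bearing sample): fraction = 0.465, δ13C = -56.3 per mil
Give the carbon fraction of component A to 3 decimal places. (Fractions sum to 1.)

Let f_A and f_B be the unknown fractions; fractions sum to 1 so f_A + f_B = 0.535.
Mass balance: Σ fᵢ·δᵢ = δ_bulk ⇒ f_A·(-41.5) + f_B·(-17.7) = -39.2 − (-26.180) = -13.021
Substitute f_B = 0.535 − f_A:
f_A·(-41.5 − -17.7) = -13.021 − 0.535×(-17.7) = -3.551
f_A = -3.551 / -23.8 = 0.1492

0.149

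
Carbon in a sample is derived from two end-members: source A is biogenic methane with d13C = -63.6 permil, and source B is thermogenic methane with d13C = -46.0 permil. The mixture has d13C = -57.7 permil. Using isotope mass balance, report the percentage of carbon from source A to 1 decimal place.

δ_mix = f_A·δ_A + (1 − f_A)·δ_B  ⇒  f_A = (δ_mix − δ_B)/(δ_A − δ_B)
f_A = (-57.7 − (-46.0)) / (-63.6 − (-46.0))
f_A = -11.7 / -17.6 = 0.6648

66.5%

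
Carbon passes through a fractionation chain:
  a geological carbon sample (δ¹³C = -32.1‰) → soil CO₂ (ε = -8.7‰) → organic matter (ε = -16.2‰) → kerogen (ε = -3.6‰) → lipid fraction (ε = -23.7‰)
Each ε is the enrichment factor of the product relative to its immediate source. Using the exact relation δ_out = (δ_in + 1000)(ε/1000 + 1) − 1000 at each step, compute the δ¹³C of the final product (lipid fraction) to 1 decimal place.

-81.8‰

step 1: δ = (-32.10 + 1000)·(-8.7/1000 + 1) − 1000 = -40.52‰
step 2: δ = (-40.52 + 1000)·(-16.2/1000 + 1) − 1000 = -56.06‰
step 3: δ = (-56.06 + 1000)·(-3.6/1000 + 1) − 1000 = -59.46‰
step 4: δ = (-59.46 + 1000)·(-23.7/1000 + 1) − 1000 = -81.75‰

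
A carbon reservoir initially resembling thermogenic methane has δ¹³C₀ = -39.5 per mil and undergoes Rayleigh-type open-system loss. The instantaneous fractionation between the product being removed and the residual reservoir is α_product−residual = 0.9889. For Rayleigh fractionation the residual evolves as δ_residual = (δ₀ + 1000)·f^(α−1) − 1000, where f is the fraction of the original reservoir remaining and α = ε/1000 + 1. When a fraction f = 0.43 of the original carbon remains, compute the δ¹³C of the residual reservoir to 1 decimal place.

-30.5 per mil

Rayleigh residual: δ_res = (δ₀ + 1000)·f^(α−1) − 1000
α − 1 = -0.01110
f^(α−1) = 0.43^(-0.01110) = 1.009412
δ_res = (-39.5 + 1000) × 1.009412 − 1000 = 969.540 − 1000 = -30.46 per mil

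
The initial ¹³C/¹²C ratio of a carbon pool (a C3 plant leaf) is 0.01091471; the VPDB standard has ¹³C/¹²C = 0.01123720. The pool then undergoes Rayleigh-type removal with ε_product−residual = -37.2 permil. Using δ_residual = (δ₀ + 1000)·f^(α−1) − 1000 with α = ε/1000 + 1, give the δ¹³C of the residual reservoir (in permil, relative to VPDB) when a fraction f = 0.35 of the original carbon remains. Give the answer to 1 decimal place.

10.0 permil

δ₀ = (0.01091471/0.01123720 − 1)×1000 = (0.971302 − 1)×1000 = -28.698 permil
α − 1 = ε/1000 = -0.0372
f^(α−1) = 0.35^(-0.0372) = 1.039826
δ_res = (-28.698 + 1000) × 1.039826 − 1000 = 1009.985 − 1000 = 9.98 permil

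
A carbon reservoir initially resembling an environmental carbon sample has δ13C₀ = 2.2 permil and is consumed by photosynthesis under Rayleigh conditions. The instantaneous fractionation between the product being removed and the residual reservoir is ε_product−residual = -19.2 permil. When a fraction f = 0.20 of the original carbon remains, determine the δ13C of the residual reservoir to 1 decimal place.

Rayleigh residual: δ_res = (δ₀ + 1000)·f^(α−1) − 1000
α = ε/1000 + 1 = 0.98080, so α − 1 = -0.01920
f^(α−1) = 0.20^(-0.01920) = 1.031384
δ_res = (2.2 + 1000) × 1.031384 − 1000 = 1033.653 − 1000 = 33.65 permil

33.7 permil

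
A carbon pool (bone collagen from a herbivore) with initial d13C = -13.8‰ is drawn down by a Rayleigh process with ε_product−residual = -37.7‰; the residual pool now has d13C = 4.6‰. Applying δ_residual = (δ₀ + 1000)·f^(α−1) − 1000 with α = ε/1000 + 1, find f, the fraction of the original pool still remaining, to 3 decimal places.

α − 1 = ε/1000 = -0.0377
(δ_res + 1000)/(δ₀ + 1000) = (4.6 + 1000)/(-13.8 + 1000) = 1004.6/986.2 = 1.018657
f = 1.018657^(1/-0.0377) = exp(ln(1.018657)/-0.0377) = exp(0.01849/-0.0377)
f = exp(-0.4903) = 0.6124

0.612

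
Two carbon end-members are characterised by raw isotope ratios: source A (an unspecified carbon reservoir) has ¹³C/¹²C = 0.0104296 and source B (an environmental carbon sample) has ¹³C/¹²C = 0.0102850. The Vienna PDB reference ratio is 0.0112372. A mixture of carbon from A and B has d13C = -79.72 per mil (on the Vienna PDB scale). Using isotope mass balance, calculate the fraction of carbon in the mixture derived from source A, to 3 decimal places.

0.390

δ_A = (0.0104296/0.0112372 − 1)×1000 = (0.928132 − 1)×1000 = -71.868 per mil
δ_B = (0.0102850/0.0112372 − 1)×1000 = (0.915264 − 1)×1000 = -84.736 per mil
f_A = (δ_mix − δ_B)/(δ_A − δ_B) = (-79.72 − (-84.736))/(-71.868 − (-84.736))
f_A = 5.016 / 12.868 = 0.3898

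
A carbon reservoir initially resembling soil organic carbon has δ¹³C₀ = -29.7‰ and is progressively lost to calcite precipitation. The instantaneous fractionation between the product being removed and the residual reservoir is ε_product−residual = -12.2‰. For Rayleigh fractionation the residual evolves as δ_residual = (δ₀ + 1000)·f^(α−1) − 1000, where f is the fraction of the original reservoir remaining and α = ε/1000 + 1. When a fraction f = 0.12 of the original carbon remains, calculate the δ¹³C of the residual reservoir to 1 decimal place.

-4.3‰

Rayleigh residual: δ_res = (δ₀ + 1000)·f^(α−1) − 1000
α = ε/1000 + 1 = 0.98780, so α − 1 = -0.01220
f^(α−1) = 0.12^(-0.01220) = 1.026205
δ_res = (-29.7 + 1000) × 1.026205 − 1000 = 995.726 − 1000 = -4.27‰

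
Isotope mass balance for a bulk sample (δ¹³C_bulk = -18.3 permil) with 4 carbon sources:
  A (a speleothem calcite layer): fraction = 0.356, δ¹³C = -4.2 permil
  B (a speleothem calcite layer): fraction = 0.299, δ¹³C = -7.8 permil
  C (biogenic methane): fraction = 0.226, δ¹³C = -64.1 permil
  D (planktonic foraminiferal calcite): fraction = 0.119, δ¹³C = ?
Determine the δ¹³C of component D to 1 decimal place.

0.1 permil

Isotope mass balance: δ_bulk = Σ fᵢ·δᵢ.
-18.3 = 0.356×(-4.2) + 0.299×(-7.8) + 0.226×(-64.1) + 0.119×δ_D
0.119·δ_D = -18.3 − (-18.314) = 0.014
δ_D = 0.014 / 0.119 = 0.12 permil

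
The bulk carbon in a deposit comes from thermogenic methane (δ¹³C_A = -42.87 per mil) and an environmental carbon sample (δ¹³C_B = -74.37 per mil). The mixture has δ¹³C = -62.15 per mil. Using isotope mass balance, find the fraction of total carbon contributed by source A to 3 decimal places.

0.388

δ_mix = f_A·δ_A + (1 − f_A)·δ_B  ⇒  f_A = (δ_mix − δ_B)/(δ_A − δ_B)
f_A = (-62.15 − (-74.37)) / (-42.87 − (-74.37))
f_A = 12.22 / 31.50 = 0.3879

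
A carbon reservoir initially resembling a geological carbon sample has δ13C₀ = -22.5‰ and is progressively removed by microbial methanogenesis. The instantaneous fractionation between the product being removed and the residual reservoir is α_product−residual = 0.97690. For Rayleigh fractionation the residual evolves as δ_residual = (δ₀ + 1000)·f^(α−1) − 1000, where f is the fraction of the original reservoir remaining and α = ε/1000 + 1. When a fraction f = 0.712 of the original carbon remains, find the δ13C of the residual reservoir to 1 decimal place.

-14.8‰

Rayleigh residual: δ_res = (δ₀ + 1000)·f^(α−1) − 1000
α − 1 = -0.02310
f^(α−1) = 0.712^(-0.02310) = 1.007877
δ_res = (-22.5 + 1000) × 1.007877 − 1000 = 985.200 − 1000 = -14.80‰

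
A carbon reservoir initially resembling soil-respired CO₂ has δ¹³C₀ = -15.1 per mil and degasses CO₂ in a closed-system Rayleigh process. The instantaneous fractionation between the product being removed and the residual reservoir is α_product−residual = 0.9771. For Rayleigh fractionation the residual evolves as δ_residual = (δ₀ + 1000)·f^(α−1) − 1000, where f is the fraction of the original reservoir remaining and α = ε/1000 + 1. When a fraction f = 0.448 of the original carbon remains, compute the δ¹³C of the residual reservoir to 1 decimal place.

3.2 per mil

Rayleigh residual: δ_res = (δ₀ + 1000)·f^(α−1) − 1000
α − 1 = -0.02290
f^(α−1) = 0.448^(-0.02290) = 1.018558
δ_res = (-15.1 + 1000) × 1.018558 − 1000 = 1003.178 − 1000 = 3.18 per mil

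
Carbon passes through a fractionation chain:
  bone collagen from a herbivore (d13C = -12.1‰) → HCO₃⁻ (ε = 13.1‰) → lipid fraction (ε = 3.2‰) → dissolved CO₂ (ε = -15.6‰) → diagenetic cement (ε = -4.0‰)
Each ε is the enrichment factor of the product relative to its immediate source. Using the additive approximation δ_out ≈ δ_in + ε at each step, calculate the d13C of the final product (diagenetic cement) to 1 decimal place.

-15.4‰

step 1: δ ≈ -12.1 + (13.1) = 1.0‰
step 2: δ ≈ 1.0 + (3.2) = 4.2‰
step 3: δ ≈ 4.2 + (-15.6) = -11.4‰
step 4: δ ≈ -11.4 + (-4.0) = -15.4‰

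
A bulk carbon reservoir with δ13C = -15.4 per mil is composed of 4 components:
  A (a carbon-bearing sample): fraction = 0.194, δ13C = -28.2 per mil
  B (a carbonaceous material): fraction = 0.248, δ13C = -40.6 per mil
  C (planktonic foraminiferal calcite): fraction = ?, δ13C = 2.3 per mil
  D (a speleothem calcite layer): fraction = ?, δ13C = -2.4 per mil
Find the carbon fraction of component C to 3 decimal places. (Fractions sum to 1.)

Let f_C and f_D be the unknown fractions; fractions sum to 1 so f_C + f_D = 0.558.
Mass balance: Σ fᵢ·δᵢ = δ_bulk ⇒ f_C·(2.3) + f_D·(-2.4) = -15.4 − (-15.540) = 0.140
Substitute f_D = 0.558 − f_C:
f_C·(2.3 − -2.4) = 0.140 − 0.558×(-2.4) = 1.479
f_C = 1.479 / 4.7 = 0.3146

0.315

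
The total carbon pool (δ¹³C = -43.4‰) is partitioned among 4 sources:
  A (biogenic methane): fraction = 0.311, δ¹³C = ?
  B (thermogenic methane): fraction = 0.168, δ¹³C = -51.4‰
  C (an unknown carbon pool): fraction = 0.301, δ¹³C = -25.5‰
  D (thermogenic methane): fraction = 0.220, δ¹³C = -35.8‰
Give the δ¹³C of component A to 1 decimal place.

-61.8‰

Isotope mass balance: δ_bulk = Σ fᵢ·δᵢ.
-43.4 = 0.311×δ_A + 0.168×(-51.4) + 0.301×(-25.5) + 0.220×(-35.8)
0.311·δ_A = -43.4 − (-24.187) = -19.213
δ_A = -19.213 / 0.311 = -61.78‰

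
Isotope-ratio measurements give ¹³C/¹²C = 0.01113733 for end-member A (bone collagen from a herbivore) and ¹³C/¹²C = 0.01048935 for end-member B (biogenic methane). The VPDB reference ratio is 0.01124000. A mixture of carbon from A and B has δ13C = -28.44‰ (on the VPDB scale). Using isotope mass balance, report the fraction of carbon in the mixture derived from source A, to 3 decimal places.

0.665

δ_A = (0.01113733/0.01124000 − 1)×1000 = (0.990866 − 1)×1000 = -9.134‰
δ_B = (0.01048935/0.01124000 − 1)×1000 = (0.933216 − 1)×1000 = -66.784‰
f_A = (δ_mix − δ_B)/(δ_A − δ_B) = (-28.44 − (-66.784))/(-9.134 − (-66.784))
f_A = 38.344 / 57.649 = 0.6651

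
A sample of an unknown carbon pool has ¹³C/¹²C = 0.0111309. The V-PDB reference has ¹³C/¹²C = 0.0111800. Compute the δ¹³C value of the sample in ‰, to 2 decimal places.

-4.39‰

δ¹³C = (R_sample / R_standard − 1) × 1000
R_sample / R_standard = 0.0111309 / 0.0111800 = 0.995608
δ¹³C = (0.995608 − 1) × 1000 = -4.392‰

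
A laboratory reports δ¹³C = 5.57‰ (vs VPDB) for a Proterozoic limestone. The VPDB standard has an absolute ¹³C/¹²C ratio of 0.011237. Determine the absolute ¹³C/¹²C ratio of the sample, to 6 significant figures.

R_sample = R_standard × (δ¹³C/1000 + 1)
R_sample = 0.011237 × (5.57/1000 + 1) = 0.011237 × 1.005570
R_sample = 0.0112996

0.0112996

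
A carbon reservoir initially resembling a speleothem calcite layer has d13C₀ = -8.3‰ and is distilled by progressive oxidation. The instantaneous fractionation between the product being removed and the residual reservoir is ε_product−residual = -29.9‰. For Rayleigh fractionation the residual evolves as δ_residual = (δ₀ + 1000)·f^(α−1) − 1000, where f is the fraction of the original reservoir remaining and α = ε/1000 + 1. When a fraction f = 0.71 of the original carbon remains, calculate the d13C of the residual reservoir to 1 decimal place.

Rayleigh residual: δ_res = (δ₀ + 1000)·f^(α−1) − 1000
α = ε/1000 + 1 = 0.97010, so α − 1 = -0.02990
f^(α−1) = 0.71^(-0.02990) = 1.010293
δ_res = (-8.3 + 1000) × 1.010293 − 1000 = 1001.908 − 1000 = 1.91‰

1.9‰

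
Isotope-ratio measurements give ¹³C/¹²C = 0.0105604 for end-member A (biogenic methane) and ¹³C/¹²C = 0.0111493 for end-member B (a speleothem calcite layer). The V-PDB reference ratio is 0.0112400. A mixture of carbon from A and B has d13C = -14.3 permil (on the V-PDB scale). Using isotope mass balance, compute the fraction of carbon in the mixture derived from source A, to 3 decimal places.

0.119

δ_A = (0.0105604/0.0112400 − 1)×1000 = (0.939537 − 1)×1000 = -60.463 permil
δ_B = (0.0111493/0.0112400 − 1)×1000 = (0.991931 − 1)×1000 = -8.069 permil
f_A = (δ_mix − δ_B)/(δ_A − δ_B) = (-14.3 − (-8.069))/(-60.463 − (-8.069))
f_A = -6.231 / -52.393 = 0.1189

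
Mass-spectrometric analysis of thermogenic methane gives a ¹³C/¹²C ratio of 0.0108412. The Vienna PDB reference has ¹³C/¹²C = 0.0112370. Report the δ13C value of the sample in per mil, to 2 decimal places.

δ13C = (R_sample / R_standard − 1) × 1000
R_sample / R_standard = 0.0108412 / 0.0112370 = 0.964777
δ13C = (0.964777 − 1) × 1000 = -35.223 per mil

-35.22 per mil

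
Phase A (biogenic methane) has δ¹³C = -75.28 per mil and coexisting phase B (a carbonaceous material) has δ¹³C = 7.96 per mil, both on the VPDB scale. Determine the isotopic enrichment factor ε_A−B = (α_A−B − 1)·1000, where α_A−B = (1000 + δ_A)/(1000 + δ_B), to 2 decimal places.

α_A−B = (1000 + -75.28) / (1000 + 7.96) = 924.72 / 1007.96 = 0.917417
ε_A−B = (0.917417 − 1) × 1000 = -82.583 per mil
(The approximation ε ≈ δ_A − δ_B would give -83.24 per mil.)

-82.58 per mil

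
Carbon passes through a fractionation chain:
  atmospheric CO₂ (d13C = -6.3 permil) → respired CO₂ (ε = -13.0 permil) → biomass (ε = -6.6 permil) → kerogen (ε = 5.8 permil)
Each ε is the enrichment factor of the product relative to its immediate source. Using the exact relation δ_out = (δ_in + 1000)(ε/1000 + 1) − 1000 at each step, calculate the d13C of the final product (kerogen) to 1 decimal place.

step 1: δ = (-6.30 + 1000)·(-13.0/1000 + 1) − 1000 = -19.22 permil
step 2: δ = (-19.22 + 1000)·(-6.6/1000 + 1) − 1000 = -25.69 permil
step 3: δ = (-25.69 + 1000)·(5.8/1000 + 1) − 1000 = -20.04 permil

-20.0 permil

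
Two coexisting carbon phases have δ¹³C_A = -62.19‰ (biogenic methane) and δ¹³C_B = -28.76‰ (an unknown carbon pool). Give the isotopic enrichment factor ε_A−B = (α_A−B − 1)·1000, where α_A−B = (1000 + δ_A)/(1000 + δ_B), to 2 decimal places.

-34.42‰

α_A−B = (1000 + -62.19) / (1000 + -28.76) = 937.81 / 971.24 = 0.965580
ε_A−B = (0.965580 − 1) × 1000 = -34.420‰
(The approximation ε ≈ δ_A − δ_B would give -33.43‰.)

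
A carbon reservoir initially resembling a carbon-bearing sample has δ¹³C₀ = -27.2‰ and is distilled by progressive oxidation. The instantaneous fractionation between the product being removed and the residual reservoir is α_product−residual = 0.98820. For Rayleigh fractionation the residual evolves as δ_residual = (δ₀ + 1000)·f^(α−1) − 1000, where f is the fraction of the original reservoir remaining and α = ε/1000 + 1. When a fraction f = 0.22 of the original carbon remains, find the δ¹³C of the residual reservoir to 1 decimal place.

Rayleigh residual: δ_res = (δ₀ + 1000)·f^(α−1) − 1000
α − 1 = -0.01180
f^(α−1) = 0.22^(-0.01180) = 1.018027
δ_res = (-27.2 + 1000) × 1.018027 − 1000 = 990.337 − 1000 = -9.66‰

-9.7‰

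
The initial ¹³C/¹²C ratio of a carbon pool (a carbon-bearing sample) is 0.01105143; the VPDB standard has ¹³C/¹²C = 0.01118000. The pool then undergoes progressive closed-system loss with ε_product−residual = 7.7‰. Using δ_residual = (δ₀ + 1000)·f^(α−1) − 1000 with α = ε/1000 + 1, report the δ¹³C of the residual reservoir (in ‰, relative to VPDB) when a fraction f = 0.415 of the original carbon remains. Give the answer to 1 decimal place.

δ₀ = (0.01105143/0.01118000 − 1)×1000 = (0.988500 − 1)×1000 = -11.500‰
α − 1 = ε/1000 = 0.0077
f^(α−1) = 0.415^(0.0077) = 0.993251
δ_res = (-11.500 + 1000) × 0.993251 − 1000 = 981.829 − 1000 = -18.17‰

-18.2‰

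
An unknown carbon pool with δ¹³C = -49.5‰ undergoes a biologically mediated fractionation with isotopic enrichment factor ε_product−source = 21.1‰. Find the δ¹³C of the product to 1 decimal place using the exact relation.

-29.4‰

To first order, δ_product ≈ δ_source + ε = -28.4‰.
Exactly, δ_product = (δ_source + 1000)·(ε/1000 + 1) − 1000.
δ_product = (-49.5 + 1000) × (21.1/1000 + 1) − 1000
δ_product = -29.44‰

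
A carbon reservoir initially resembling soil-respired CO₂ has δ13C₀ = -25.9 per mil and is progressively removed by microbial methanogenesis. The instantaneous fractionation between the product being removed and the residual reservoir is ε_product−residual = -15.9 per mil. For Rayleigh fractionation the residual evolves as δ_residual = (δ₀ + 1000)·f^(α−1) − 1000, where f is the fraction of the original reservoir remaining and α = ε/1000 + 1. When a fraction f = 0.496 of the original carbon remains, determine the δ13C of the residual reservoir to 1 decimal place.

-15.0 per mil

Rayleigh residual: δ_res = (δ₀ + 1000)·f^(α−1) − 1000
α = ε/1000 + 1 = 0.98410, so α − 1 = -0.01590
f^(α−1) = 0.496^(-0.01590) = 1.011211
δ_res = (-25.9 + 1000) × 1.011211 − 1000 = 985.021 − 1000 = -14.98 per mil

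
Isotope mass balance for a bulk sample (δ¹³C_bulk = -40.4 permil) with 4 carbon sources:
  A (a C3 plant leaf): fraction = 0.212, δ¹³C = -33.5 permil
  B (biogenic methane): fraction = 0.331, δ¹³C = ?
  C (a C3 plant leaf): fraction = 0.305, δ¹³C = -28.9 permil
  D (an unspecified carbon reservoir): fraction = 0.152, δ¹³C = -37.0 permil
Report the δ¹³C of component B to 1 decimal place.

-57.0 permil

Isotope mass balance: δ_bulk = Σ fᵢ·δᵢ.
-40.4 = 0.212×(-33.5) + 0.331×δ_B + 0.305×(-28.9) + 0.152×(-37.0)
0.331·δ_B = -40.4 − (-21.540) = -18.860
δ_B = -18.860 / 0.331 = -56.98 permil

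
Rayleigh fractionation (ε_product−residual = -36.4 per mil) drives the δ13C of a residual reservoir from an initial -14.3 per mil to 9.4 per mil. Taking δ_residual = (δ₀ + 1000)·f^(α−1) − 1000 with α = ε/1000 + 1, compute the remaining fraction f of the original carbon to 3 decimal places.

α − 1 = ε/1000 = -0.0364
(δ_res + 1000)/(δ₀ + 1000) = (9.4 + 1000)/(-14.3 + 1000) = 1009.4/985.7 = 1.024044
f = 1.024044^(1/-0.0364) = exp(ln(1.024044)/-0.0364) = exp(0.02376/-0.0364)
f = exp(-0.6527) = 0.5206

0.521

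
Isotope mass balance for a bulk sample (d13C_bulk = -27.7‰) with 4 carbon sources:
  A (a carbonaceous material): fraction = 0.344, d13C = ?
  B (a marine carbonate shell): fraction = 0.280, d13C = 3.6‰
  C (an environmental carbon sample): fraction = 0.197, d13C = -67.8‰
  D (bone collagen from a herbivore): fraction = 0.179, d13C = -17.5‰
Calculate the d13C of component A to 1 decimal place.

Isotope mass balance: δ_bulk = Σ fᵢ·δᵢ.
-27.7 = 0.344×δ_A + 0.280×(3.6) + 0.197×(-67.8) + 0.179×(-17.5)
0.344·δ_A = -27.7 − (-15.481) = -12.219
δ_A = -12.219 / 0.344 = -35.52‰

-35.5‰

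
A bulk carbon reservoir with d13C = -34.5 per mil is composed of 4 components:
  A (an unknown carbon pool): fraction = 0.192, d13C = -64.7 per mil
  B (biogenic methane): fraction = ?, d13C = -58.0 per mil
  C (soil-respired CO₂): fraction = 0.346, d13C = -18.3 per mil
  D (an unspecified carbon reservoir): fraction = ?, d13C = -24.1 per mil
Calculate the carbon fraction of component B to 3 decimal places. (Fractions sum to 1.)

Let f_B and f_D be the unknown fractions; fractions sum to 1 so f_B + f_D = 0.462.
Mass balance: Σ fᵢ·δᵢ = δ_bulk ⇒ f_B·(-58.0) + f_D·(-24.1) = -34.5 − (-18.754) = -15.746
Substitute f_D = 0.462 − f_B:
f_B·(-58.0 − -24.1) = -15.746 − 0.462×(-24.1) = -4.612
f_B = -4.612 / -33.9 = 0.1360

0.136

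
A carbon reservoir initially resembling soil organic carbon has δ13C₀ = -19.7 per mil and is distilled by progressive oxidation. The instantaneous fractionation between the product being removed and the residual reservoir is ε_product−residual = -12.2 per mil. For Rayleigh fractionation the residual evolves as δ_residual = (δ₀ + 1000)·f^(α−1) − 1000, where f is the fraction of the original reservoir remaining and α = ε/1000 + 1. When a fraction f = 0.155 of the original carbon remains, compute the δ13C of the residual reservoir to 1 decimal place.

2.9 per mil

Rayleigh residual: δ_res = (δ₀ + 1000)·f^(α−1) − 1000
α = ε/1000 + 1 = 0.98780, so α − 1 = -0.01220
f^(α−1) = 0.155^(-0.01220) = 1.023005
δ_res = (-19.7 + 1000) × 1.023005 − 1000 = 1002.852 − 1000 = 2.85 per mil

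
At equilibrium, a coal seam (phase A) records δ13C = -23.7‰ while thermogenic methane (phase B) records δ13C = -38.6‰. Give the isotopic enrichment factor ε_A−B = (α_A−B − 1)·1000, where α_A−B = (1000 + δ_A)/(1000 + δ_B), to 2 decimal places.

15.50‰

α_A−B = (1000 + -23.7) / (1000 + -38.6) = 976.3 / 961.4 = 1.015498
ε_A−B = (1.015498 − 1) × 1000 = 15.498‰
(The approximation ε ≈ δ_A − δ_B would give 14.9‰.)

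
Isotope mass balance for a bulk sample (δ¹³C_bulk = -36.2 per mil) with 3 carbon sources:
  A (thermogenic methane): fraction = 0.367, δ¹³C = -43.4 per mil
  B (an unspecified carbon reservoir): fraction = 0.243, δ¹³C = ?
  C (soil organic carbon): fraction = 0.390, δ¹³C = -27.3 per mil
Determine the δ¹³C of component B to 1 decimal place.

-39.6 per mil

Isotope mass balance: δ_bulk = Σ fᵢ·δᵢ.
-36.2 = 0.367×(-43.4) + 0.243×δ_B + 0.390×(-27.3)
0.243·δ_B = -36.2 − (-26.575) = -9.625
δ_B = -9.625 / 0.243 = -39.61 per mil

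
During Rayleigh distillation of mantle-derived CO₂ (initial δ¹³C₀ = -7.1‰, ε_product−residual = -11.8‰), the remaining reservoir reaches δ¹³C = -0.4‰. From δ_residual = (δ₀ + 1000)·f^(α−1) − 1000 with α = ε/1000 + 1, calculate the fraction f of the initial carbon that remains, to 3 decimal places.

0.566

α − 1 = ε/1000 = -0.0118
(δ_res + 1000)/(δ₀ + 1000) = (-0.4 + 1000)/(-7.1 + 1000) = 999.6/992.9 = 1.006748
f = 1.006748^(1/-0.0118) = exp(ln(1.006748)/-0.0118) = exp(0.00673/-0.0118)
f = exp(-0.5699) = 0.5656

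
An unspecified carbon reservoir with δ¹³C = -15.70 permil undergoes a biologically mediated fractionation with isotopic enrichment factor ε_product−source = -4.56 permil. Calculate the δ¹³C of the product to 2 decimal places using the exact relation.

Exactly, δ_product = (δ_source + 1000)·(ε/1000 + 1) − 1000.
δ_product = (-15.70 + 1000) × (-4.56/1000 + 1) − 1000
δ_product = -20.188 permil

-20.19 permil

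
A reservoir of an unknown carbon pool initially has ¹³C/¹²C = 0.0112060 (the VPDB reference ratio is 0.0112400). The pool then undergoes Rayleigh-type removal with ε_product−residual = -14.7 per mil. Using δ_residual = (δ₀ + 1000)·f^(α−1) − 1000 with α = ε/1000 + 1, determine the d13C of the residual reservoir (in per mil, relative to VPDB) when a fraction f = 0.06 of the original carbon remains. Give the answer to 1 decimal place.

δ₀ = (0.0112060/0.0112400 − 1)×1000 = (0.996975 − 1)×1000 = -3.025 per mil
α − 1 = ε/1000 = -0.0147
f^(α−1) = 0.06^(-0.0147) = 1.042224
δ_res = (-3.025 + 1000) × 1.042224 − 1000 = 1039.072 − 1000 = 39.07 per mil

39.1 per mil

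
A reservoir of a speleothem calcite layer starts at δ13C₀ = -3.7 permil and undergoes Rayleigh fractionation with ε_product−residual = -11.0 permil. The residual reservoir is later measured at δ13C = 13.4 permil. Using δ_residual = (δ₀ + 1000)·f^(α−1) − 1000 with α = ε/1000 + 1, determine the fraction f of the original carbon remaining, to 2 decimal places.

α − 1 = ε/1000 = -0.0110
(δ_res + 1000)/(δ₀ + 1000) = (13.4 + 1000)/(-3.7 + 1000) = 1013.4/996.3 = 1.017164
f = 1.017164^(1/-0.0110) = exp(ln(1.017164)/-0.0110) = exp(0.01702/-0.0110)
f = exp(-1.5471) = 0.2129

0.21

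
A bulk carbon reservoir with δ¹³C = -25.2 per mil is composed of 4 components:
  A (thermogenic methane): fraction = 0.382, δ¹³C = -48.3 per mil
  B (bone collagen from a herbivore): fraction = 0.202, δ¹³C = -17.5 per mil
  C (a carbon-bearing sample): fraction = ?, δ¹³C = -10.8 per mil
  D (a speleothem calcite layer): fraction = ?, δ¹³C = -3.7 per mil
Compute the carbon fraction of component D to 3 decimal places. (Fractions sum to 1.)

Let f_D and f_C be the unknown fractions; fractions sum to 1 so f_D + f_C = 0.416.
Mass balance: Σ fᵢ·δᵢ = δ_bulk ⇒ f_D·(-3.7) + f_C·(-10.8) = -25.2 − (-21.986) = -3.214
Substitute f_C = 0.416 − f_D:
f_D·(-3.7 − -10.8) = -3.214 − 0.416×(-10.8) = 1.278
f_D = 1.278 / 7.1 = 0.1801

0.180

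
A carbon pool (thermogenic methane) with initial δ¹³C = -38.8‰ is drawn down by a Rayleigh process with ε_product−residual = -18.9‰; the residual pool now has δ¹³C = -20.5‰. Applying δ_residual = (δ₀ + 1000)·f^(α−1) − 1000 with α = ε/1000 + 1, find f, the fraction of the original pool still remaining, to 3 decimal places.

α − 1 = ε/1000 = -0.0189
(δ_res + 1000)/(δ₀ + 1000) = (-20.5 + 1000)/(-38.8 + 1000) = 979.5/961.2 = 1.019039
f = 1.019039^(1/-0.0189) = exp(ln(1.019039)/-0.0189) = exp(0.01886/-0.0189)
f = exp(-0.9979) = 0.3687

0.369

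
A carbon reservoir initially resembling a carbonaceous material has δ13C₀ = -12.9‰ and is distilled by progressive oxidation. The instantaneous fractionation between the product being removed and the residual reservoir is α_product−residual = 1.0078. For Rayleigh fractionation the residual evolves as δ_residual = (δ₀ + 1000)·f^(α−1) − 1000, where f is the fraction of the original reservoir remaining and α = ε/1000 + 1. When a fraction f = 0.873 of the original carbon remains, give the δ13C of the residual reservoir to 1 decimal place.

Rayleigh residual: δ_res = (δ₀ + 1000)·f^(α−1) − 1000
α − 1 = 0.00780
f^(α−1) = 0.873^(0.00780) = 0.998941
δ_res = (-12.9 + 1000) × 0.998941 − 1000 = 986.055 − 1000 = -13.95‰

-13.9‰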